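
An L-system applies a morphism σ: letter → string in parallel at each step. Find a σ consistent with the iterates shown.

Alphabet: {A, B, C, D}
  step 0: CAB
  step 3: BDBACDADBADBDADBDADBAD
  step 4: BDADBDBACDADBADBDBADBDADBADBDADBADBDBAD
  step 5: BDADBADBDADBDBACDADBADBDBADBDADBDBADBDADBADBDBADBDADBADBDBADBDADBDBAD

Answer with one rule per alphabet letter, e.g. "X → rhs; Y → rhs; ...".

  step 4 ⇒ step 5: BDADBDBACDADBADBDBADBDADBADBDADBADBDBAD ⇒ BD·AD·B·AD·BD·AD·BD·B·ACD·AD·B·AD·BD·B·AD·BD·AD·BD·B·AD·BD·AD·B·AD·BD·B·AD·BD·AD·B·AD·BD·B·AD·BD·AD·BD·B·AD
    A ↦ B
    B ↦ BD
    C ↦ ACD
    D ↦ AD

A->B, B->BD, C->ACD, D->AD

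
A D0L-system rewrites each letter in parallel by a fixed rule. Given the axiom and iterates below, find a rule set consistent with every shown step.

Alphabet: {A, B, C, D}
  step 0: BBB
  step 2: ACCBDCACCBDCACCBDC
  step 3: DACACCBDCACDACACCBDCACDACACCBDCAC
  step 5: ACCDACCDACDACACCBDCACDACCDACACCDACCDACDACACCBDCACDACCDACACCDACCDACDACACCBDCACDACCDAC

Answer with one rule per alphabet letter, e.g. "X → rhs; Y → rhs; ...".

A->D, B->CBD, C->AC, D->C

  step 2 ⇒ step 3: ACCBDCACCBDCACCBDC ⇒ D·AC·AC·CBD·C·AC·D·AC·AC·CBD·C·AC·D·AC·AC·CBD·C·AC
    A ↦ D
    B ↦ CBD
    C ↦ AC
    D ↦ C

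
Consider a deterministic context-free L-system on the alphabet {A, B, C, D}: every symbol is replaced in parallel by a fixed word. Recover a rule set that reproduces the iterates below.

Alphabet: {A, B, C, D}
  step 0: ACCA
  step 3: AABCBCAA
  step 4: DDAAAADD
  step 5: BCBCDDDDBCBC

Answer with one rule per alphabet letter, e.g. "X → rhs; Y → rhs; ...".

  step 4 ⇒ step 5: DDAAAADD ⇒ BC·BC·D·D·D·D·BC·BC
    A ↦ D
    D ↦ BC
  step 3 ⇒ step 4: AABCBCAA ⇒ D·D·A·A·A·A·D·D
    B ↦ A
  step 3 ⇒ step 4: AABCBCAA ⇒ D·D·A·A·A·A·D·D
    C ↦ A

A->D, B->A, C->A, D->BC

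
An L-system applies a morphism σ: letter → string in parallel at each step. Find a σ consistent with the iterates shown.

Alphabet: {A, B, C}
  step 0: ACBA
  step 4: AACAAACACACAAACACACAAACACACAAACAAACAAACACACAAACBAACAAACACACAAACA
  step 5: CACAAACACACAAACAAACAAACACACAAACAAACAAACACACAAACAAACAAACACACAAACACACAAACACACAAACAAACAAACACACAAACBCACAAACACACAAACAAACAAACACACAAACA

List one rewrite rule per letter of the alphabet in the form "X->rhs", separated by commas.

A->CA, B->CB, C->AA

  step 4 ⇒ step 5: AACAAACACACAAACACACAAACACACAAACAAACAAACACACAAACBAACAAACACACAAACA ⇒ CA·CA·AA·CA·CA·CA·AA·CA·AA·CA·AA·CA·CA·CA·AA·CA·AA·CA·AA·CA·CA·CA·AA·CA·AA·CA·AA·CA·CA·CA·AA·CA·CA·CA·AA·CA·CA·CA·AA·CA·AA·CA·AA·CA·CA·CA·AA·CB·CA·CA·AA·CA·CA·CA·AA·CA·AA·CA·AA·CA·CA·CA·AA·CA
    A ↦ CA
    B ↦ CB
    C ↦ AA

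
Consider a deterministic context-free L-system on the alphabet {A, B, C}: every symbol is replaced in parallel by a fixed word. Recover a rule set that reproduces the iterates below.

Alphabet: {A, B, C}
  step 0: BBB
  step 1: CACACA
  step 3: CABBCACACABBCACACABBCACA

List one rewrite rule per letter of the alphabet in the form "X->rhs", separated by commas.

  step 0 ⇒ step 1: BBB ⇒ CA·CA·CA
    B ↦ CA
    A ↦ BB  (constrained at step 1)
    C ↦ BA  (constrained at step 1)

A->BB, B->CA, C->BA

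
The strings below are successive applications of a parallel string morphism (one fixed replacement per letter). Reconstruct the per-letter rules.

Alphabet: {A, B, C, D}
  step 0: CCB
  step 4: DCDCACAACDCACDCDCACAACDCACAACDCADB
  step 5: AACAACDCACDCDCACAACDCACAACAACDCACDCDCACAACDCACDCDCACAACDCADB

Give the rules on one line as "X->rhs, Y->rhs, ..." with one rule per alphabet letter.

A->DC, B->DB, C->AC, D->A

  step 4 ⇒ step 5: DCDCACAACDCACDCDCACAACDCACAACDCADB ⇒ A·AC·A·AC·DC·AC·DC·DC·AC·A·AC·DC·AC·A·AC·A·AC·DC·AC·DC·DC·AC·A·AC·DC·AC·DC·DC·AC·A·AC·DC·A·DB
    A ↦ DC
    B ↦ DB
    C ↦ AC
    D ↦ A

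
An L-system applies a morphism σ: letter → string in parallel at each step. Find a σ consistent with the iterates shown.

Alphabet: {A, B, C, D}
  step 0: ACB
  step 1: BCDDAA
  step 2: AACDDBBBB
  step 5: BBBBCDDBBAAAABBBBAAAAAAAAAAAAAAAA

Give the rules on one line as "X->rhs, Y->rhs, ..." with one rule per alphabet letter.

  step 1 ⇒ step 2: BCDDAA ⇒ AA·CDD·B·B·B·B
    A ↦ B
    B ↦ AA
    C ↦ CDD
    D ↦ B

A->B, B->AA, C->CDD, D->B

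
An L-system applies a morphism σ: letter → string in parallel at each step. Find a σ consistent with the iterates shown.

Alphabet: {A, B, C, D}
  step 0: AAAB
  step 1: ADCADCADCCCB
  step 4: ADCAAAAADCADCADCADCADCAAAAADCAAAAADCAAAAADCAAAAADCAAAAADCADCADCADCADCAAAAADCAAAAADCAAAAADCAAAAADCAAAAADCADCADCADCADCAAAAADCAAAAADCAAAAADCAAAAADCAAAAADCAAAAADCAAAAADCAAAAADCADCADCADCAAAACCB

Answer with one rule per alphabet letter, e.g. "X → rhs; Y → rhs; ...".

A->ADC, B->CCB, C->AA, D->AA

  step 0 ⇒ step 1: AAAB ⇒ ADC·ADC·ADC·CCB
    A ↦ ADC
    B ↦ CCB
    C ↦ AA  (constrained at step 1)
    D ↦ AA  (constrained at step 1)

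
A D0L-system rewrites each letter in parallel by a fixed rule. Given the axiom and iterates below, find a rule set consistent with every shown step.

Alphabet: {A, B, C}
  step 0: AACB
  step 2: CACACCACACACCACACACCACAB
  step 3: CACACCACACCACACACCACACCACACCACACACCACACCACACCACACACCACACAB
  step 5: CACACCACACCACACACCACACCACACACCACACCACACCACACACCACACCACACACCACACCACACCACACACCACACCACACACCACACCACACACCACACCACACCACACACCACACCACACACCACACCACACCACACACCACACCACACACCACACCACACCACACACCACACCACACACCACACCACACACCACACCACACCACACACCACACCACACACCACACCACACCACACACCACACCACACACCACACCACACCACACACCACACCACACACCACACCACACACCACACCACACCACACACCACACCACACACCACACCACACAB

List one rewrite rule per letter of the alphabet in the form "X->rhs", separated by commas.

A->CAC, B->AB, C->CA

  step 2 ⇒ step 3: CACACCACACACCACACACCACAB ⇒ CA·CAC·CA·CAC·CA·CA·CAC·CA·CAC·CA·CAC·CA·CA·CAC·CA·CAC·CA·CAC·CA·CA·CAC·CA·CAC·AB
    A ↦ CAC
    B ↦ AB
    C ↦ CA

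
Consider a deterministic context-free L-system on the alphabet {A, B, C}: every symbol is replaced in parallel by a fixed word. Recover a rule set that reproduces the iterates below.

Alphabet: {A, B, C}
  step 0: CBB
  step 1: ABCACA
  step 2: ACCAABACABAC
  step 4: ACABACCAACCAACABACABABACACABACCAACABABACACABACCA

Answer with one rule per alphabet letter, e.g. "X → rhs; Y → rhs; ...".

A->AC, B->CA, C->AB

  step 1 ⇒ step 2: ABCACA ⇒ AC·CA·AB·AC·AB·AC
    A ↦ AC
    B ↦ CA
    C ↦ AB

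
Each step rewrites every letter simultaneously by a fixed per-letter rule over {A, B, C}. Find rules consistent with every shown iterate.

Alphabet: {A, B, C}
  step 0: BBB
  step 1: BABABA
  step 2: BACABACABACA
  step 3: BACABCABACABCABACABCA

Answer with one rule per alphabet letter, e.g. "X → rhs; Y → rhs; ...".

  step 2 ⇒ step 3: BACABACABACA ⇒ BA·CA·B·CA·BA·CA·B·CA·BA·CA·B·CA
    A ↦ CA
    B ↦ BA
    C ↦ B

A->CA, B->BA, C->B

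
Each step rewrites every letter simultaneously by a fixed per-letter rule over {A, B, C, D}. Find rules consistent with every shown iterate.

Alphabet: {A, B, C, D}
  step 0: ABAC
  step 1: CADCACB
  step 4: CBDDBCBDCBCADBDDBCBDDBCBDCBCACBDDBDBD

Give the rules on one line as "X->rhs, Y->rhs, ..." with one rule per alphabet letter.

  step 0 ⇒ step 1: ABAC ⇒ CA·D·CA·CB
    A ↦ CA
    B ↦ D
    C ↦ CB
    D ↦ DB  (constrained at step 1)

A->CA, B->D, C->CB, D->DB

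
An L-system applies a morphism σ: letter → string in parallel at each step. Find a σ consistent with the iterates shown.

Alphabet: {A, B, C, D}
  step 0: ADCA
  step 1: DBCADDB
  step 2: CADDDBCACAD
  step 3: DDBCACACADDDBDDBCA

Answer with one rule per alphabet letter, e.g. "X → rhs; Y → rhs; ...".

  step 2 ⇒ step 3: CADDDBCACAD ⇒ D·DB·CA·CA·CA·D·D·DB·D·DB·CA
    A ↦ DB
    B ↦ D
    C ↦ D
    D ↦ CA

A->DB, B->D, C->D, D->CA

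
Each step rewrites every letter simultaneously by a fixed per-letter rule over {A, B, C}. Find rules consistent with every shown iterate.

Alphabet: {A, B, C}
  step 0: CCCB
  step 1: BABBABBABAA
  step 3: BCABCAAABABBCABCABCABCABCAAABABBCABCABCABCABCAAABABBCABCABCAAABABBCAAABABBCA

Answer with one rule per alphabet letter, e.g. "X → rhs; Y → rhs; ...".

  step 0 ⇒ step 1: CCCB ⇒ BAB·BAB·BAB·AA
    B ↦ AA
    C ↦ BAB
    A ↦ BCA  (constrained at step 1)

A->BCA, B->AA, C->BAB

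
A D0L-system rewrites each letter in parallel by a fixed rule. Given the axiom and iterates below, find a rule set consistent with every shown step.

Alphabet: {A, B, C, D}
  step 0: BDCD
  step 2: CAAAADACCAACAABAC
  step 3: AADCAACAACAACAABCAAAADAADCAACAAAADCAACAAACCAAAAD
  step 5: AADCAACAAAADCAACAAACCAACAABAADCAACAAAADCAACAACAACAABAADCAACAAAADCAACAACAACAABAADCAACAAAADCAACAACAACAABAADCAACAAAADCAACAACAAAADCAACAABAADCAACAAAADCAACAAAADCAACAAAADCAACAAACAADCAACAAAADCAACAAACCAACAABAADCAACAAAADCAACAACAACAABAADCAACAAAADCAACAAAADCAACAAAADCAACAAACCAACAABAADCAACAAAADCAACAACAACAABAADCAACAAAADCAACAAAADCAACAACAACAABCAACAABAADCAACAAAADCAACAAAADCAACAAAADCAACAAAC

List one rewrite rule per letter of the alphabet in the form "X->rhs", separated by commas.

A->CAA, B->AC, C->AAD, D->B

  step 2 ⇒ step 3: CAAAADACCAACAABAC ⇒ AAD·CAA·CAA·CAA·CAA·B·CAA·AAD·AAD·CAA·CAA·AAD·CAA·CAA·AC·CAA·AAD
    A ↦ CAA
    B ↦ AC
    C ↦ AAD
    D ↦ B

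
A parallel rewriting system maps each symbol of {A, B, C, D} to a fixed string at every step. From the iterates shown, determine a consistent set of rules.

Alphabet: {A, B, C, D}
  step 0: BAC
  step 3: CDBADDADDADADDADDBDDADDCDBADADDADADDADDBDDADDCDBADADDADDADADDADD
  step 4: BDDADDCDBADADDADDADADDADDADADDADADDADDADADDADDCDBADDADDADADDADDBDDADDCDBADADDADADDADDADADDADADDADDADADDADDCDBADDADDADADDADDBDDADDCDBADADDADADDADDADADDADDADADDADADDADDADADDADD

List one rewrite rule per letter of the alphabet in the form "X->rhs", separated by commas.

  step 3 ⇒ step 4: CDBADDADDADADDADDBDDADDCDBADADDADADDADDBDDADDCDBADADDADDADADDADD ⇒ BDD·ADD·CDB·AD·ADD·ADD·AD·ADD·ADD·AD·ADD·AD·ADD·ADD·AD·ADD·ADD·CDB·ADD·ADD·AD·ADD·ADD·BDD·ADD·CDB·AD·ADD·AD·ADD·ADD·AD·ADD·AD·ADD·ADD·AD·ADD·ADD·CDB·ADD·ADD·AD·ADD·ADD·BDD·ADD·CDB·AD·ADD·AD·ADD·ADD·AD·ADD·ADD·AD·ADD·AD·ADD·ADD·AD·ADD·ADD
    A ↦ AD
    B ↦ CDB
    C ↦ BDD
    D ↦ ADD

A->AD, B->CDB, C->BDD, D->ADD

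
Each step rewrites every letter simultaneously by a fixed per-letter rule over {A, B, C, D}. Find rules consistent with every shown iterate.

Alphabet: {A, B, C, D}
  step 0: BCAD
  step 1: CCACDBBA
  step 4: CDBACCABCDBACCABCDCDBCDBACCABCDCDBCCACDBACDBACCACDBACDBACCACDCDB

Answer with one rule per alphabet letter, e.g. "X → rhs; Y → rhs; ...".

A->B, B->CCA, C->CD, D->BA

  step 0 ⇒ step 1: BCAD ⇒ CCA·CD·B·BA
    A ↦ B
    B ↦ CCA
    C ↦ CD
    D ↦ BA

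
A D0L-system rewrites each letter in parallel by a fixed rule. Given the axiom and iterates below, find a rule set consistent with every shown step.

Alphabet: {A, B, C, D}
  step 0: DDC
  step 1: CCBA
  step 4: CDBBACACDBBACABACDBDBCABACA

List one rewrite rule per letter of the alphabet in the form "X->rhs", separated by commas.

  step 0 ⇒ step 1: DDC ⇒ C·C·BA
    C ↦ BA
    D ↦ C
    A ↦ CA  (constrained at step 1)
    B ↦ DB  (constrained at step 1)

A->CA, B->DB, C->BA, D->C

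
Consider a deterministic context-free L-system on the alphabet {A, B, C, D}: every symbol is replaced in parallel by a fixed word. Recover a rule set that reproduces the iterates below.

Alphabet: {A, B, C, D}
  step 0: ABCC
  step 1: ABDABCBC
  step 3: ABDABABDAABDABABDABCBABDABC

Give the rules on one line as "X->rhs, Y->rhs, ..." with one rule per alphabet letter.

A->AB, B->DA, C->BC, D->B

  step 0 ⇒ step 1: ABCC ⇒ AB·DA·BC·BC
    A ↦ AB
    B ↦ DA
    C ↦ BC
    D ↦ B  (constrained at step 1)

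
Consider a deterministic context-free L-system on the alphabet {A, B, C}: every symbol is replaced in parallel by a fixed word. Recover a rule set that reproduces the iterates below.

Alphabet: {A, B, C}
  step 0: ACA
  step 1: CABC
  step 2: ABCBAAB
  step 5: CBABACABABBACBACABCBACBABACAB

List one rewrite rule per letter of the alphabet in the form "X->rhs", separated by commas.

A->C, B->BA, C->AB

  step 1 ⇒ step 2: CABC ⇒ AB·C·BA·AB
    A ↦ C
    B ↦ BA
    C ↦ AB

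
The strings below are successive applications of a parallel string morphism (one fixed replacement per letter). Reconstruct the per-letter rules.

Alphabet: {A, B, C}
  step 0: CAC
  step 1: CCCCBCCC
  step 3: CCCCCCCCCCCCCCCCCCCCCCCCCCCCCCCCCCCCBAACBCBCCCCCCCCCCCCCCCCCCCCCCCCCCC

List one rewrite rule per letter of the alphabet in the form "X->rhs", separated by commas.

  step 0 ⇒ step 1: CAC ⇒ CCC·CB·CCC
    A ↦ CB
    C ↦ CCC
    B ↦ BAA  (constrained at step 1)

A->CB, B->BAA, C->CCC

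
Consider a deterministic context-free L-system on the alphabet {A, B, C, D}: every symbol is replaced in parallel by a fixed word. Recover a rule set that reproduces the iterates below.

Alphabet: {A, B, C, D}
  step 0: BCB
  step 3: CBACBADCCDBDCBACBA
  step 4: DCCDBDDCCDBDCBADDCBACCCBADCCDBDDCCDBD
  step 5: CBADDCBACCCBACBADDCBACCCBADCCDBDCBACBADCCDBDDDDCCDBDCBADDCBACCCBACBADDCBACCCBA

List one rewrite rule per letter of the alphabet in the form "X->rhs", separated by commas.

  step 4 ⇒ step 5: DCCDBDDCCDBDCBADDCBACCCBADCCDBDDCCDBD ⇒ CBA·D·D·CBA·CC·CBA·CBA·D·D·CBA·CC·CBA·D·CC·DBD·CBA·CBA·D·CC·DBD·D·D·D·CC·DBD·CBA·D·D·CBA·CC·CBA·CBA·D·D·CBA·CC·CBA
    A ↦ DBD
    B ↦ CC
    C ↦ D
    D ↦ CBA

A->DBD, B->CC, C->D, D->CBA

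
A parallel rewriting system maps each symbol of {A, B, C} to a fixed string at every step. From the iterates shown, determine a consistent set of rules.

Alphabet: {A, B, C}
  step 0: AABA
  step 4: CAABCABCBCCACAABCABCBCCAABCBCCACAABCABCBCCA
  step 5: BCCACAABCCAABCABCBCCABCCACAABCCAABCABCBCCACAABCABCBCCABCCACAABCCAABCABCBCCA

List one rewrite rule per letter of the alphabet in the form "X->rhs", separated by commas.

  step 4 ⇒ step 5: CAABCABCBCCACAABCABCBCCAABCBCCACAABCABCBCCA ⇒ BC·CA·CA·A·BC·CA·A·BC·A·BC·BC·CA·BC·CA·CA·A·BC·CA·A·BC·A·BC·BC·CA·CA·A·BC·A·BC·BC·CA·BC·CA·CA·A·BC·CA·A·BC·A·BC·BC·CA
    A ↦ CA
    B ↦ A
    C ↦ BC

A->CA, B->A, C->BC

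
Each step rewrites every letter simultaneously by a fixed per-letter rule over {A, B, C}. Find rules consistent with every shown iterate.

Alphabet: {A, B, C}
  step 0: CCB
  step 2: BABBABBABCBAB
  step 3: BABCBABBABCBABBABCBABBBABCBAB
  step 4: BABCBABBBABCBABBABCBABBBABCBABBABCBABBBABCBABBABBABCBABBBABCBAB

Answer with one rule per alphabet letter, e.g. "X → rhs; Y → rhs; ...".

  step 3 ⇒ step 4: BABCBABBABCBABBABCBABBBABCBAB ⇒ BAB·C·BAB·B·BAB·C·BAB·BAB·C·BAB·B·BAB·C·BAB·BAB·C·BAB·B·BAB·C·BAB·BAB·BAB·C·BAB·B·BAB·C·BAB
    A ↦ C
    B ↦ BAB
    C ↦ B

A->C, B->BAB, C->B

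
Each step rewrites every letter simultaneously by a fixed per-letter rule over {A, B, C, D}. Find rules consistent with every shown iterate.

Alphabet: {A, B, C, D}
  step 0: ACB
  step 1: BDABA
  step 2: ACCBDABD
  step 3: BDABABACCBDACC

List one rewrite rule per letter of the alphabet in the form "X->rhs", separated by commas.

  step 2 ⇒ step 3: ACCBDABD ⇒ BD·AB·AB·A·CC·BD·A·CC
    A ↦ BD
    B ↦ A
    C ↦ AB
    D ↦ CC

A->BD, B->A, C->AB, D->CC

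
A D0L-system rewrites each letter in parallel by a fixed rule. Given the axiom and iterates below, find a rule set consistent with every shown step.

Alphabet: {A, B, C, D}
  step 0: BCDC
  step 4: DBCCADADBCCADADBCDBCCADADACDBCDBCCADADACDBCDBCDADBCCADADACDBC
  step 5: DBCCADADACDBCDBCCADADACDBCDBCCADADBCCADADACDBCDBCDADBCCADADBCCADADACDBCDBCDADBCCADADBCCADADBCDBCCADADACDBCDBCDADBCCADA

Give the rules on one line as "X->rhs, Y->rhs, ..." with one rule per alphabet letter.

A->C, B->CCA, C->DA, D->DB

  step 4 ⇒ step 5: DBCCADADBCCADADBCDBCCADADACDBCDBCCADADACDBCDBCDADBCCADADACDBC ⇒ DB·CCA·DA·DA·C·DB·C·DB·CCA·DA·DA·C·DB·C·DB·CCA·DA·DB·CCA·DA·DA·C·DB·C·DB·C·DA·DB·CCA·DA·DB·CCA·DA·DA·C·DB·C·DB·C·DA·DB·CCA·DA·DB·CCA·DA·DB·C·DB·CCA·DA·DA·C·DB·C·DB·C·DA·DB·CCA·DA
    A ↦ C
    B ↦ CCA
    C ↦ DA
    D ↦ DB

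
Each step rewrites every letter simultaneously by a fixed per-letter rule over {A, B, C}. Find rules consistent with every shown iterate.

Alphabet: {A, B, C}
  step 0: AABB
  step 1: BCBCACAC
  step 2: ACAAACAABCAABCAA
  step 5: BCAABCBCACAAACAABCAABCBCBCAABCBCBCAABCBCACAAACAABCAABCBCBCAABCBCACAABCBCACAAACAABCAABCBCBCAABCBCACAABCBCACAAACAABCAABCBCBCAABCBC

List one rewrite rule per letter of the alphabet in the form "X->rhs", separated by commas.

A->BC, B->AC, C->AA

  step 1 ⇒ step 2: BCBCACAC ⇒ AC·AA·AC·AA·BC·AA·BC·AA
    A ↦ BC
    B ↦ AC
    C ↦ AA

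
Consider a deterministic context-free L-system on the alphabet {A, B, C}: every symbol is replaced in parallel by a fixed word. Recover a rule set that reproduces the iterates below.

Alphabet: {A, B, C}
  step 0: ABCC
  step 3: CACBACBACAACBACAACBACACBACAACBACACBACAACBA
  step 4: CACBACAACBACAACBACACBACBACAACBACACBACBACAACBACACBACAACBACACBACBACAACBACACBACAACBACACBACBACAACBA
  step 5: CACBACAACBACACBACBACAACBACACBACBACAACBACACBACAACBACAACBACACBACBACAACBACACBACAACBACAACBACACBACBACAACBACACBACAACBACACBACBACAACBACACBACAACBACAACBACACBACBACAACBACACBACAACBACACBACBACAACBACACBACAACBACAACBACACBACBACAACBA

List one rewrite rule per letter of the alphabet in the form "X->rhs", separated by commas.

  step 4 ⇒ step 5: CACBACAACBACAACBACACBACBACAACBACACBACBACAACBACACBACAACBACACBACBACAACBACACBACAACBACACBACBACAACBA ⇒ CA·CBA·CA·A·CBA·CA·CBA·CBA·CA·A·CBA·CA·CBA·CBA·CA·A·CBA·CA·CBA·CA·A·CBA·CA·A·CBA·CA·CBA·CBA·CA·A·CBA·CA·CBA·CA·A·CBA·CA·A·CBA·CA·CBA·CBA·CA·A·CBA·CA·CBA·CA·A·CBA·CA·CBA·CBA·CA·A·CBA·CA·CBA·CA·A·CBA·CA·A·CBA·CA·CBA·CBA·CA·A·CBA·CA·CBA·CA·A·CBA·CA·CBA·CBA·CA·A·CBA·CA·CBA·CA·A·CBA·CA·A·CBA·CA·CBA·CBA·CA·A·CBA
    A ↦ CBA
    B ↦ A
    C ↦ CA

A->CBA, B->A, C->CA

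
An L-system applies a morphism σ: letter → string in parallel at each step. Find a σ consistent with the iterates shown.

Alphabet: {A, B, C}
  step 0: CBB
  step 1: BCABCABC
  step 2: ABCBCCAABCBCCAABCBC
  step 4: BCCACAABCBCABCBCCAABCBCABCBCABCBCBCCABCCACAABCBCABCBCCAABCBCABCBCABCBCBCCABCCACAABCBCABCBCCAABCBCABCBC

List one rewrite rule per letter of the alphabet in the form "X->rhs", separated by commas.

A->CA, B->ABC, C->BC

  step 1 ⇒ step 2: BCABCABC ⇒ ABC·BC·CA·ABC·BC·CA·ABC·BC
    A ↦ CA
    B ↦ ABC
    C ↦ BC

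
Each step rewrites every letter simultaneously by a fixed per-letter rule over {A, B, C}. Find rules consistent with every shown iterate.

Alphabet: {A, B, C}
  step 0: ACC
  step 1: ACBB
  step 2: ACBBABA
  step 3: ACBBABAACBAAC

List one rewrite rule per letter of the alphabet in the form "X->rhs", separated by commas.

  step 2 ⇒ step 3: ACBBABA ⇒ AC·B·BA·BA·AC·BA·AC
    A ↦ AC
    B ↦ BA
    C ↦ B

A->AC, B->BA, C->B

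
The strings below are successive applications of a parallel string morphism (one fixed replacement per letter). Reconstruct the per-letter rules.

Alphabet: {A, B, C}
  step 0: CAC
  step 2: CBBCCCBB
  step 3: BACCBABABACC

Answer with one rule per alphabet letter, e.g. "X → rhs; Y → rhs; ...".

A->BB, B->C, C->BA

  step 2 ⇒ step 3: CBBCCCBB ⇒ BA·C·C·BA·BA·BA·C·C
    B ↦ C
    C ↦ BA
    A ↦ BB  (constrained at step 0)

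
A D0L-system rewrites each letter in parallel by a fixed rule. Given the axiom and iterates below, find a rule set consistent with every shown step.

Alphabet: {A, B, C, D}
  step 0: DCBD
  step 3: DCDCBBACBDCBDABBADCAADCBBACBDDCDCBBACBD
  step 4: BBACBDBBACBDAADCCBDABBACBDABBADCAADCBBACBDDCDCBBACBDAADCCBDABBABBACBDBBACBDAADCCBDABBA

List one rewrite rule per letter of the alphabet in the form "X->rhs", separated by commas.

  step 3 ⇒ step 4: DCDCBBACBDCBDABBADCAADCBBACBDDCDCBBACBD ⇒ BBA·CBD·BBA·CBD·A·A·DC·CBD·A·BBA·CBD·A·BBA·DC·A·A·DC·BBA·CBD·DC·DC·BBA·CBD·A·A·DC·CBD·A·BBA·BBA·CBD·BBA·CBD·A·A·DC·CBD·A·BBA
    A ↦ DC
    B ↦ A
    C ↦ CBD
    D ↦ BBA

A->DC, B->A, C->CBD, D->BBA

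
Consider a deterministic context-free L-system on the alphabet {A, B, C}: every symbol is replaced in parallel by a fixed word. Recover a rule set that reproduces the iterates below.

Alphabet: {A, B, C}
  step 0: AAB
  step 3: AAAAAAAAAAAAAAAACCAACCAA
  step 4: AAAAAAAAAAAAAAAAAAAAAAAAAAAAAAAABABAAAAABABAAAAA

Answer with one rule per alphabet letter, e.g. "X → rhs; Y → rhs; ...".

  step 3 ⇒ step 4: AAAAAAAAAAAAAAAACCAACCAA ⇒ AA·AA·AA·AA·AA·AA·AA·AA·AA·AA·AA·AA·AA·AA·AA·AA·BA·BA·AA·AA·BA·BA·AA·AA
    A ↦ AA
    C ↦ BA
    B ↦ CC  (constrained at step 0)

A->AA, B->CC, C->BA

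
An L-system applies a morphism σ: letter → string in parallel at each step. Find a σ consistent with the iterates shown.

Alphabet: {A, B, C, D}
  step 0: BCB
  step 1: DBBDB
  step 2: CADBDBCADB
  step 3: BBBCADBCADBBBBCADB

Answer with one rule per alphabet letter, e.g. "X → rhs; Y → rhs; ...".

A->BB, B->DB, C->B, D->CA

  step 2 ⇒ step 3: CADBDBCADB ⇒ B·BB·CA·DB·CA·DB·B·BB·CA·DB
    A ↦ BB
    B ↦ DB
    C ↦ B
    D ↦ CA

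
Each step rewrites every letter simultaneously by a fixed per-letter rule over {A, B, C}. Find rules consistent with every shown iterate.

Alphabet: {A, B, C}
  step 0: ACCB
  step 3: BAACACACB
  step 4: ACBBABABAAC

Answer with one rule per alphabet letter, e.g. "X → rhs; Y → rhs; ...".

  step 3 ⇒ step 4: BAACACACB ⇒ AC·B·B·A·B·A·B·A·AC
    A ↦ B
    B ↦ AC
    C ↦ A

A->B, B->AC, C->A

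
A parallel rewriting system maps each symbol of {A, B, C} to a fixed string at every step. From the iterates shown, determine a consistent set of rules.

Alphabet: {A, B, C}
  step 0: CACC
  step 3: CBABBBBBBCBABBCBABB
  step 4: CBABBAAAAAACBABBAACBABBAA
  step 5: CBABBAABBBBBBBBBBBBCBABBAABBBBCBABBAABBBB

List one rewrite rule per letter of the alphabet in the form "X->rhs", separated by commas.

  step 4 ⇒ step 5: CBABBAAAAAACBABBAACBABBAA ⇒ CB·A·BB·A·A·BB·BB·BB·BB·BB·BB·CB·A·BB·A·A·BB·BB·CB·A·BB·A·A·BB·BB
    A ↦ BB
    B ↦ A
    C ↦ CB

A->BB, B->A, C->CB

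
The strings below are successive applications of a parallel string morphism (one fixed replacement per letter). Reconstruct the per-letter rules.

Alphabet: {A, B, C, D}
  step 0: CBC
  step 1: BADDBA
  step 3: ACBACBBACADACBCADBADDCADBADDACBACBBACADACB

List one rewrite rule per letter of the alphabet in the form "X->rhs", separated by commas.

A->CAD, B->DD, C->BA, D->ACB

  step 0 ⇒ step 1: CBC ⇒ BA·DD·BA
    B ↦ DD
    C ↦ BA
    A ↦ CAD  (constrained at step 1)
    D ↦ ACB  (constrained at step 1)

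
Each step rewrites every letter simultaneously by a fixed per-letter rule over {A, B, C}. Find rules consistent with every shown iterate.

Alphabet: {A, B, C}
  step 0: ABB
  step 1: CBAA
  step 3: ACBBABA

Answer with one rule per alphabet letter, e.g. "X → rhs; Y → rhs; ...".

A->CB, B->A, C->B

  step 0 ⇒ step 1: ABB ⇒ CB·A·A
    A ↦ CB
    B ↦ A
    C ↦ B  (constrained at step 1)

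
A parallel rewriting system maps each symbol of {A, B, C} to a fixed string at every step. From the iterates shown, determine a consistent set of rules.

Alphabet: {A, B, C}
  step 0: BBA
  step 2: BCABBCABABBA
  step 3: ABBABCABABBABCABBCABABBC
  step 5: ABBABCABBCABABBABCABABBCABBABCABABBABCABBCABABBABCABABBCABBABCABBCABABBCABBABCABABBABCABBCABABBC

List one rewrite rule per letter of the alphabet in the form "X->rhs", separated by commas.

A->BC, B->AB, C->BA

  step 2 ⇒ step 3: BCABBCABABBA ⇒ AB·BA·BC·AB·AB·BA·BC·AB·BC·AB·AB·BC
    A ↦ BC
    B ↦ AB
    C ↦ BA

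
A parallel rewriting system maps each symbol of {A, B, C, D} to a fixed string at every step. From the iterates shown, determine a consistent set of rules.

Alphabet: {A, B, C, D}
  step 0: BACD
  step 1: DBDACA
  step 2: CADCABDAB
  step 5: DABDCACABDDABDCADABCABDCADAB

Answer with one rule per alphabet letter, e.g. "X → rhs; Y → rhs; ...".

A->B, B->D, C->DA, D->CA

  step 1 ⇒ step 2: DBDACA ⇒ CA·D·CA·B·DA·B
    A ↦ B
    B ↦ D
    C ↦ DA
    D ↦ CA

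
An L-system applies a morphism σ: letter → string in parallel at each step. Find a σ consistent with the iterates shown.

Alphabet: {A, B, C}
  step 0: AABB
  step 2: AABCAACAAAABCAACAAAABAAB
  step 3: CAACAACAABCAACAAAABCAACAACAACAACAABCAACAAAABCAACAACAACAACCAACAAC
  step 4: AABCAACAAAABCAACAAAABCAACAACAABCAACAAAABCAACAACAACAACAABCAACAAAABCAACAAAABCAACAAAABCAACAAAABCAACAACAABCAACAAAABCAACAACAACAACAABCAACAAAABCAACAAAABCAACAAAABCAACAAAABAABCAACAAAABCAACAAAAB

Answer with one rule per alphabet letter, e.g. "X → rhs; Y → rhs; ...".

  step 3 ⇒ step 4: CAACAACAABCAACAAAABCAACAACAACAACAABCAACAAAABCAACAACAACAACCAACAAC ⇒ AAB·CAA·CAA·AAB·CAA·CAA·AAB·CAA·CAA·C·AAB·CAA·CAA·AAB·CAA·CAA·CAA·CAA·C·AAB·CAA·CAA·AAB·CAA·CAA·AAB·CAA·CAA·AAB·CAA·CAA·AAB·CAA·CAA·C·AAB·CAA·CAA·AAB·CAA·CAA·CAA·CAA·C·AAB·CAA·CAA·AAB·CAA·CAA·AAB·CAA·CAA·AAB·CAA·CAA·AAB·AAB·CAA·CAA·AAB·CAA·CAA·AAB
    A ↦ CAA
    B ↦ C
    C ↦ AAB

A->CAA, B->C, C->AAB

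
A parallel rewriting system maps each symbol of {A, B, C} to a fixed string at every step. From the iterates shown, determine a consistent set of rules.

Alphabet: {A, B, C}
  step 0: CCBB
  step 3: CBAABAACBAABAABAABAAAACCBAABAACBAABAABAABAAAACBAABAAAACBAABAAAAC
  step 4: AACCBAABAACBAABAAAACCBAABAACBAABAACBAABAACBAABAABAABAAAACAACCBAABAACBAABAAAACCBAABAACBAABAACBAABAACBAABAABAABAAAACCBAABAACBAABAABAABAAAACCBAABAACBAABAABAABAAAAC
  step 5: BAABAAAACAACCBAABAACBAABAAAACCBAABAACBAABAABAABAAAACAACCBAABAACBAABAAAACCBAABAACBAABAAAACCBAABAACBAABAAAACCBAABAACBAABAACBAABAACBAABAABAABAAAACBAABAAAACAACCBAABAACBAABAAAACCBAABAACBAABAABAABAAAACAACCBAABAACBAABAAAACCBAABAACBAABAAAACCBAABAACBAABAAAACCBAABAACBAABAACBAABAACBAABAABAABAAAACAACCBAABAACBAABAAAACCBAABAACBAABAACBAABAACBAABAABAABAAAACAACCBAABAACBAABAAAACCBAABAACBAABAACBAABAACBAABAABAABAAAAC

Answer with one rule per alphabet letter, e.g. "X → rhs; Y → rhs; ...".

A->BAA, B->C, C->AAC

  step 4 ⇒ step 5: AACCBAABAACBAABAAAACCBAABAACBAABAACBAABAACBAABAABAABAAAACAACCBAABAACBAABAAAACCBAABAACBAABAACBAABAACBAABAABAABAAAACCBAABAACBAABAABAABAAAACCBAABAACBAABAABAABAAAAC ⇒ BAA·BAA·AAC·AAC·C·BAA·BAA·C·BAA·BAA·AAC·C·BAA·BAA·C·BAA·BAA·BAA·BAA·AAC·AAC·C·BAA·BAA·C·BAA·BAA·AAC·C·BAA·BAA·C·BAA·BAA·AAC·C·BAA·BAA·C·BAA·BAA·AAC·C·BAA·BAA·C·BAA·BAA·C·BAA·BAA·C·BAA·BAA·BAA·BAA·AAC·BAA·BAA·AAC·AAC·C·BAA·BAA·C·BAA·BAA·AAC·C·BAA·BAA·C·BAA·BAA·BAA·BAA·AAC·AAC·C·BAA·BAA·C·BAA·BAA·AAC·C·BAA·BAA·C·BAA·BAA·AAC·C·BAA·BAA·C·BAA·BAA·AAC·C·BAA·BAA·C·BAA·BAA·C·BAA·BAA·C·BAA·BAA·BAA·BAA·AAC·AAC·C·BAA·BAA·C·BAA·BAA·AAC·C·BAA·BAA·C·BAA·BAA·C·BAA·BAA·C·BAA·BAA·BAA·BAA·AAC·AAC·C·BAA·BAA·C·BAA·BAA·AAC·C·BAA·BAA·C·BAA·BAA·C·BAA·BAA·C·BAA·BAA·BAA·BAA·AAC
    A ↦ BAA
    B ↦ C
    C ↦ AAC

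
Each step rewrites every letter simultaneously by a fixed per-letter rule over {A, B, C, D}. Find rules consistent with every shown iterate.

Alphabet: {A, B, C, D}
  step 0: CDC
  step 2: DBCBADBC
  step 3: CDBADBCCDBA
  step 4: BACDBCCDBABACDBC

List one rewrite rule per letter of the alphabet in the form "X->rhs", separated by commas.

A->BC, B->D, C->BA, D->C

  step 3 ⇒ step 4: CDBADBCCDBA ⇒ BA·C·D·BC·C·D·BA·BA·C·D·BC
    A ↦ BC
    B ↦ D
    C ↦ BA
    D ↦ C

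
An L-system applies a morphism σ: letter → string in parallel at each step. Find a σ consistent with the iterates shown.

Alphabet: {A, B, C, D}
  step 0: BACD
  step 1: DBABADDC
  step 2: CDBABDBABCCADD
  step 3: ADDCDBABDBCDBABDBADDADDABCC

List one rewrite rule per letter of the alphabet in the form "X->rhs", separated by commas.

  step 2 ⇒ step 3: CDBABDBABCCADD ⇒ ADD·C·DB·AB·DB·C·DB·AB·DB·ADD·ADD·AB·C·C
    A ↦ AB
    B ↦ DB
    C ↦ ADD
    D ↦ C

A->AB, B->DB, C->ADD, D->C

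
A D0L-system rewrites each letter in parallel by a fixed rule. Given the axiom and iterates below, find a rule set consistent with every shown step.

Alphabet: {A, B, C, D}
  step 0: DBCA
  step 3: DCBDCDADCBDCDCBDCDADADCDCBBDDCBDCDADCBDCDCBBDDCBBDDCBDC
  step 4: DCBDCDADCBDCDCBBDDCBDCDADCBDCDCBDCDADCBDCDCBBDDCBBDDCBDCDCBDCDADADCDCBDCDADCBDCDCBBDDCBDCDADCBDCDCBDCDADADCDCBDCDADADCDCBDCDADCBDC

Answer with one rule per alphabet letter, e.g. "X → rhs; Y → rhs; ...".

A->BBD, B->DA, C->BDC, D->DC

  step 3 ⇒ step 4: DCBDCDADCBDCDCBDCDADADCDCBBDDCBDCDADCBDCDCBBDDCBBDDCBDC ⇒ DC·BDC·DA·DC·BDC·DC·BBD·DC·BDC·DA·DC·BDC·DC·BDC·DA·DC·BDC·DC·BBD·DC·BBD·DC·BDC·DC·BDC·DA·DA·DC·DC·BDC·DA·DC·BDC·DC·BBD·DC·BDC·DA·DC·BDC·DC·BDC·DA·DA·DC·DC·BDC·DA·DA·DC·DC·BDC·DA·DC·BDC
    A ↦ BBD
    B ↦ DA
    C ↦ BDC
    D ↦ DC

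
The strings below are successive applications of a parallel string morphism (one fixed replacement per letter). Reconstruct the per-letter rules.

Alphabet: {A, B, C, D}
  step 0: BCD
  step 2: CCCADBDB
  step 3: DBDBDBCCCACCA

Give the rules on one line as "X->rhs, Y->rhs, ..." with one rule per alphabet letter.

  step 2 ⇒ step 3: CCCADBDB ⇒ DB·DB·DB·C·CC·A·CC·A
    A ↦ C
    B ↦ A
    C ↦ DB
    D ↦ CC

A->C, B->A, C->DB, D->CC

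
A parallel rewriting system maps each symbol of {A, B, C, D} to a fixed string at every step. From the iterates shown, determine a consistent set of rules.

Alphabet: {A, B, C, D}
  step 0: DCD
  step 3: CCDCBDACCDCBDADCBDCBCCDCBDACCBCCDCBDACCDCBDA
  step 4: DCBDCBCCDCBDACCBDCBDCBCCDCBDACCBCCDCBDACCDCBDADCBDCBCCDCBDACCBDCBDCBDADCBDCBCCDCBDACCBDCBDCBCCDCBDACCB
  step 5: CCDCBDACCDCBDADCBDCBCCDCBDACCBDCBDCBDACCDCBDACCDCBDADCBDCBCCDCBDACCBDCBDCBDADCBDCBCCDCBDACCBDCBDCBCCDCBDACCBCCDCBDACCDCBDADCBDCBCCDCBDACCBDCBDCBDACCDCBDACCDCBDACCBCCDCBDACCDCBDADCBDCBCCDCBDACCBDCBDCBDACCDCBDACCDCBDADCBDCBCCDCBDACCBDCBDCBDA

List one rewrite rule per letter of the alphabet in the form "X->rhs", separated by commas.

A->B, B->DA, C->DCB, D->CC

  step 4 ⇒ step 5: DCBDCBCCDCBDACCBDCBDCBCCDCBDACCBCCDCBDACCDCBDADCBDCBCCDCBDACCBDCBDCBDADCBDCBCCDCBDACCBDCBDCBCCDCBDACCB ⇒ CC·DCB·DA·CC·DCB·DA·DCB·DCB·CC·DCB·DA·CC·B·DCB·DCB·DA·CC·DCB·DA·CC·DCB·DA·DCB·DCB·CC·DCB·DA·CC·B·DCB·DCB·DA·DCB·DCB·CC·DCB·DA·CC·B·DCB·DCB·CC·DCB·DA·CC·B·CC·DCB·DA·CC·DCB·DA·DCB·DCB·CC·DCB·DA·CC·B·DCB·DCB·DA·CC·DCB·DA·CC·DCB·DA·CC·B·CC·DCB·DA·CC·DCB·DA·DCB·DCB·CC·DCB·DA·CC·B·DCB·DCB·DA·CC·DCB·DA·CC·DCB·DA·DCB·DCB·CC·DCB·DA·CC·B·DCB·DCB·DA
    A ↦ B
    B ↦ DA
    C ↦ DCB
    D ↦ CC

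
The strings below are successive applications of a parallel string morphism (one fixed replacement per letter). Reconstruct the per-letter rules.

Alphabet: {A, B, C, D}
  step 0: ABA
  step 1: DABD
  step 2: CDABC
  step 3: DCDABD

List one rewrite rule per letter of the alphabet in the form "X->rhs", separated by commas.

  step 2 ⇒ step 3: CDABC ⇒ D·C·D·AB·D
    A ↦ D
    B ↦ AB
    C ↦ D
    D ↦ C

A->D, B->AB, C->D, D->C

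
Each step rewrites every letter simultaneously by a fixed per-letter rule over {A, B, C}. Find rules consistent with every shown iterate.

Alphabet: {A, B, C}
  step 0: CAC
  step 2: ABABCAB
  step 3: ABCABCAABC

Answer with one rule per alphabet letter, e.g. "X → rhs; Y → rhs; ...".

  step 2 ⇒ step 3: ABABCAB ⇒ AB·C·AB·C·A·AB·C
    A ↦ AB
    B ↦ C
    C ↦ A

A->AB, B->C, C->A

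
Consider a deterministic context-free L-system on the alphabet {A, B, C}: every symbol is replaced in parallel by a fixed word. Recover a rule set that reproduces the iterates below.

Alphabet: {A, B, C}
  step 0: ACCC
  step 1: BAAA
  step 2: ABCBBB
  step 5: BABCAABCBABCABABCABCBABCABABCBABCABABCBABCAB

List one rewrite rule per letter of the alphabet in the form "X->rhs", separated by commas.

A->B, B->ABC, C->A

  step 1 ⇒ step 2: BAAA ⇒ ABC·B·B·B
    A ↦ B
    B ↦ ABC
  step 0 ⇒ step 1: ACCC ⇒ B·A·A·A
    C ↦ A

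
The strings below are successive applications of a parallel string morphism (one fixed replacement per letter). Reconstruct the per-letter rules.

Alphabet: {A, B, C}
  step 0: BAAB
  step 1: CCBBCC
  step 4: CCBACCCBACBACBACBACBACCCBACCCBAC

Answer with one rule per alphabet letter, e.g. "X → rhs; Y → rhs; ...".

  step 0 ⇒ step 1: BAAB ⇒ CC·B·B·CC
    A ↦ B
    B ↦ CC
    C ↦ AC  (constrained at step 1)

A->B, B->CC, C->AC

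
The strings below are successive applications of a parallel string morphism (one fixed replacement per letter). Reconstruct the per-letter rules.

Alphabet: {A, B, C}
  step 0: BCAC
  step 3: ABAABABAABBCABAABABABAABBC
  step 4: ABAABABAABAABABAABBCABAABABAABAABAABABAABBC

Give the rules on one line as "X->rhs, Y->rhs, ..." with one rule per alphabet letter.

  step 3 ⇒ step 4: ABAABABAABBCABAABABABAABBC ⇒ AB·A·AB·AB·A·AB·A·AB·AB·A·A·BBC·AB·A·AB·AB·A·AB·A·AB·A·AB·AB·A·A·BBC
    A ↦ AB
    B ↦ A
    C ↦ BBC

A->AB, B->A, C->BBC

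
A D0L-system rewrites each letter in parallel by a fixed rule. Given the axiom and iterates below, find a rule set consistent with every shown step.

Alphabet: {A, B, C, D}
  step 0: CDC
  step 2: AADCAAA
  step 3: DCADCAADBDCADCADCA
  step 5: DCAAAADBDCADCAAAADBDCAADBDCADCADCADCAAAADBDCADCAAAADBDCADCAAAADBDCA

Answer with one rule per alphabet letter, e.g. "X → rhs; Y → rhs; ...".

  step 2 ⇒ step 3: AADCAAA ⇒ DCA·DCA·A·DB·DCA·DCA·DCA
    A ↦ DCA
    C ↦ DB
    D ↦ A
    B ↦ A  (constrained at step 3)

A->DCA, B->A, C->DB, D->A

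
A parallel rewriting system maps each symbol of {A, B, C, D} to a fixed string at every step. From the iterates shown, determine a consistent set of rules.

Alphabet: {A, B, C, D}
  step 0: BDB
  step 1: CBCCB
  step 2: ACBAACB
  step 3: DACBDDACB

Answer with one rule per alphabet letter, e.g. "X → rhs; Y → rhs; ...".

  step 2 ⇒ step 3: ACBAACB ⇒ D·A·CB·D·D·A·CB
    A ↦ D
    B ↦ CB
    C ↦ A
  step 0 ⇒ step 1: BDB ⇒ CB·C·CB
    D ↦ C

A->D, B->CB, C->A, D->C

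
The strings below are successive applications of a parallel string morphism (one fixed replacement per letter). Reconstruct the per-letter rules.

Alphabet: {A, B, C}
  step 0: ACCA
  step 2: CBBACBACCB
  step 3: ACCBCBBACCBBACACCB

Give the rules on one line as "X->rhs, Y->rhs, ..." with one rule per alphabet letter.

  step 2 ⇒ step 3: CBBACBACCB ⇒ AC·CB·CB·B·AC·CB·B·AC·AC·CB
    A ↦ B
    B ↦ CB
    C ↦ AC

A->B, B->CB, C->AC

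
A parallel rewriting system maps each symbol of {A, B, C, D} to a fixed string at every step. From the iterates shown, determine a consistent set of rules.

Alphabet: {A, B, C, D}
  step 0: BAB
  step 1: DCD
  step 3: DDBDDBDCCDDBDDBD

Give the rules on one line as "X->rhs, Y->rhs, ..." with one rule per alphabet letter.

  step 0 ⇒ step 1: BAB ⇒ D·C·D
    A ↦ C
    B ↦ D
    C ↦ AA  (constrained at step 1)
    D ↦ DDB  (constrained at step 1)

A->C, B->D, C->AA, D->DDB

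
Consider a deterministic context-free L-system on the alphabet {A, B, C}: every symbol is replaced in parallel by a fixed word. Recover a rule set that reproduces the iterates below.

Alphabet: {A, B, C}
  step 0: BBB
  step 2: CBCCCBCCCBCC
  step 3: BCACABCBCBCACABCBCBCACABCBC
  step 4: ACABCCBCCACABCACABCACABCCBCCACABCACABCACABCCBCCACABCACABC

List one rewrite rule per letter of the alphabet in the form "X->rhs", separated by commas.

  step 3 ⇒ step 4: BCACABCBCBCACABCBCBCACABCBC ⇒ ACA·BC·C·BC·C·ACA·BC·ACA·BC·ACA·BC·C·BC·C·ACA·BC·ACA·BC·ACA·BC·C·BC·C·ACA·BC·ACA·BC
    A ↦ C
    B ↦ ACA
    C ↦ BC

A->C, B->ACA, C->BC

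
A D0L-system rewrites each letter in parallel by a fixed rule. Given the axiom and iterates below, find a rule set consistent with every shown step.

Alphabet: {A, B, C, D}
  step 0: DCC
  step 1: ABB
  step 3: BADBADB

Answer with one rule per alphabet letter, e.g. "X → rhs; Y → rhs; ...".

A->C, B->DB, C->B, D->A

  step 0 ⇒ step 1: DCC ⇒ A·B·B
    C ↦ B
    D ↦ A
    A ↦ C  (constrained at step 1)
    B ↦ DB  (constrained at step 1)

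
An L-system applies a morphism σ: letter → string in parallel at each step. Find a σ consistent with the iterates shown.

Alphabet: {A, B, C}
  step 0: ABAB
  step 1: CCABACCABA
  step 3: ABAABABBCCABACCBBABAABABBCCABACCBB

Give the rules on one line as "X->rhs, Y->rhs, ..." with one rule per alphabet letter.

A->CC, B->ABA, C->B

  step 0 ⇒ step 1: ABAB ⇒ CC·ABA·CC·ABA
    A ↦ CC
    B ↦ ABA
    C ↦ B  (constrained at step 1)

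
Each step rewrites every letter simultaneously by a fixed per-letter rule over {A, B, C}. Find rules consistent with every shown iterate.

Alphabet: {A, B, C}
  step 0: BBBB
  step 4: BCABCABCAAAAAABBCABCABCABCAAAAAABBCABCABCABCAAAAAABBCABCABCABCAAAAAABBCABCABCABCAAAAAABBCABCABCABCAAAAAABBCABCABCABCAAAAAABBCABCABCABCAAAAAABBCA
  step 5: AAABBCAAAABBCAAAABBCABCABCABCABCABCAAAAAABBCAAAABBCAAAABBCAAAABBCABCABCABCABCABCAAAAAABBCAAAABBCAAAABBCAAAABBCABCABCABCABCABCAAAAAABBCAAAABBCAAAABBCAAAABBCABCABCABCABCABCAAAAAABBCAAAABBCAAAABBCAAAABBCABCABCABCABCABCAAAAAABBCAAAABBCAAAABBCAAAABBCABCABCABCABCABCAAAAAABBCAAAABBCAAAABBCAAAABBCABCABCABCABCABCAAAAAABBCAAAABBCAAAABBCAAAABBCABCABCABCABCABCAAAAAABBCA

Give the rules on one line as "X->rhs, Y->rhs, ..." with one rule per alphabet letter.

A->BCA, B->AA, C->AB

  step 4 ⇒ step 5: BCABCABCAAAAAABBCABCABCABCAAAAAABBCABCABCABCAAAAAABBCABCABCABCAAAAAABBCABCABCABCAAAAAABBCABCABCABCAAAAAABBCABCABCABCAAAAAABBCABCABCABCAAAAAABBCA ⇒ AA·AB·BCA·AA·AB·BCA·AA·AB·BCA·BCA·BCA·BCA·BCA·BCA·AA·AA·AB·BCA·AA·AB·BCA·AA·AB·BCA·AA·AB·BCA·BCA·BCA·BCA·BCA·BCA·AA·AA·AB·BCA·AA·AB·BCA·AA·AB·BCA·AA·AB·BCA·BCA·BCA·BCA·BCA·BCA·AA·AA·AB·BCA·AA·AB·BCA·AA·AB·BCA·AA·AB·BCA·BCA·BCA·BCA·BCA·BCA·AA·AA·AB·BCA·AA·AB·BCA·AA·AB·BCA·AA·AB·BCA·BCA·BCA·BCA·BCA·BCA·AA·AA·AB·BCA·AA·AB·BCA·AA·AB·BCA·AA·AB·BCA·BCA·BCA·BCA·BCA·BCA·AA·AA·AB·BCA·AA·AB·BCA·AA·AB·BCA·AA·AB·BCA·BCA·BCA·BCA·BCA·BCA·AA·AA·AB·BCA·AA·AB·BCA·AA·AB·BCA·AA·AB·BCA·BCA·BCA·BCA·BCA·BCA·AA·AA·AB·BCA
    A ↦ BCA
    B ↦ AA
    C ↦ AB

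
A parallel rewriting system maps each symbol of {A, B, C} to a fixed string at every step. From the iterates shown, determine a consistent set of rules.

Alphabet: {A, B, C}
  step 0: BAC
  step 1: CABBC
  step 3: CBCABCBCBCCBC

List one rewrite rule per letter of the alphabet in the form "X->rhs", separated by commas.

A->AB, B->C, C->BC

  step 0 ⇒ step 1: BAC ⇒ C·AB·BC
    A ↦ AB
    B ↦ C
    C ↦ BC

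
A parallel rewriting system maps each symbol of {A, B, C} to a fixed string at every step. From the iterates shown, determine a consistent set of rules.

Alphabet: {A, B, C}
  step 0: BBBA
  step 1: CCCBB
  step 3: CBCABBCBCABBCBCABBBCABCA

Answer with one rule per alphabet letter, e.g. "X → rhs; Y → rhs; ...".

  step 0 ⇒ step 1: BBBA ⇒ C·C·C·BB
    A ↦ BB
    B ↦ C
    C ↦ BCA  (constrained at step 1)

A->BB, B->C, C->BCA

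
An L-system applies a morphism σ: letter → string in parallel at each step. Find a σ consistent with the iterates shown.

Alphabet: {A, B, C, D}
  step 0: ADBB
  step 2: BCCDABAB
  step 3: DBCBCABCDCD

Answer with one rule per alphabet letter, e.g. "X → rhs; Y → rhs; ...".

A->C, B->D, C->BC, D->AB

  step 2 ⇒ step 3: BCCDABAB ⇒ D·BC·BC·AB·C·D·C·D
    A ↦ C
    B ↦ D
    C ↦ BC
    D ↦ AB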